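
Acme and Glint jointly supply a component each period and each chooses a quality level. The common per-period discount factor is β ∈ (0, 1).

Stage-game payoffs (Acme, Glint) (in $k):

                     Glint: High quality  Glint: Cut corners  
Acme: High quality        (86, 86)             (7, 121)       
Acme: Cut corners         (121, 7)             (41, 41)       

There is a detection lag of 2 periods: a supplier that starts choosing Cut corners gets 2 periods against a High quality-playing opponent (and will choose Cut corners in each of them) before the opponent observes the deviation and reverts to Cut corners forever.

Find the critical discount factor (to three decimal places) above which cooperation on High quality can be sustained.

0.661

The best deviation is to choose Cut corners for all 2 undetected periods, earning 121 each, then 41 forever once detected.
Deviation value: 121(1−β^2)/(1−β) + 41β^2/(1−β); cooperation value: 86/(1−β).
IC: 86 ≥ 121(1−β^2) + 41β^2 = 121 − 80β^2.
So β^2 ≥ 35/80 = 7/16, giving β ≥ (7/16)^(1/2) ≈ 0.661.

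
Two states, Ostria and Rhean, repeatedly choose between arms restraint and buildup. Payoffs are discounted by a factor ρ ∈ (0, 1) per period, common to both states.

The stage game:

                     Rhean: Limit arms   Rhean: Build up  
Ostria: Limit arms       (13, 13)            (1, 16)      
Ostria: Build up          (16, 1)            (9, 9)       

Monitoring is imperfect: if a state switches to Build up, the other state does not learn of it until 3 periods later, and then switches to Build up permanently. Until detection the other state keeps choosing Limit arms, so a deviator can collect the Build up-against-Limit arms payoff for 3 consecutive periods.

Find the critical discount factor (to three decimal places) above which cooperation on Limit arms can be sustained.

The best deviation is to choose Build up for all 3 undetected periods, earning 16 each, then 9 forever once detected.
Deviation value: 16(1−ρ^3)/(1−ρ) + 9ρ^3/(1−ρ); cooperation value: 13/(1−ρ).
IC: 13 ≥ 16(1−ρ^3) + 9ρ^3 = 16 − 7ρ^3.
So ρ^3 ≥ 3/7, giving ρ ≥ (3/7)^(1/3) ≈ 0.754.

0.754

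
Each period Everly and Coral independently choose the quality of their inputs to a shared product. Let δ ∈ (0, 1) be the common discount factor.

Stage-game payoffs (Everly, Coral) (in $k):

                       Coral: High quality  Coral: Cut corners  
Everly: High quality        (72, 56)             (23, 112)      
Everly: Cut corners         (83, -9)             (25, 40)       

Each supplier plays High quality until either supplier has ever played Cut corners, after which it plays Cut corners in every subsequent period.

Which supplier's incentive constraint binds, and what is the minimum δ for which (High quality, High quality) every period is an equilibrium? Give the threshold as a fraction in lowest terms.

Everly's threshold: (83−72)/(83−25) = 11/58.
Coral's threshold: (112−56)/(112−40) = 7/9.
11/58 < 7/9, so Coral binds and δ* = 7/9.

Coral; δ ≥ 7/9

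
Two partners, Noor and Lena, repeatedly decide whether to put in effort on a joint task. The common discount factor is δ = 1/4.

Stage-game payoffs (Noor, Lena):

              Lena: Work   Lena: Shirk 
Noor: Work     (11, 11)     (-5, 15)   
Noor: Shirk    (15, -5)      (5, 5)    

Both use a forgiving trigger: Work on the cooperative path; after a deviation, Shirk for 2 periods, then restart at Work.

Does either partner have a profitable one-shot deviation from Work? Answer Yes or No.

A one-shot deviation gives 15 now, then 5 for 2 periods, then back to 11.
Gain from deviating: (15−11) today; loss: (11−5) in each of the next 2 periods.
No-deviation condition: (11−5)(δ+…+δ^2) ≥ 15−11, i.e. δ+…+δ^2 ≥ 2/3.
At δ = 1/4: δ+…+δ^2 = 0.3125 < 0.6667.
So cooperation is not sustainable.

Yes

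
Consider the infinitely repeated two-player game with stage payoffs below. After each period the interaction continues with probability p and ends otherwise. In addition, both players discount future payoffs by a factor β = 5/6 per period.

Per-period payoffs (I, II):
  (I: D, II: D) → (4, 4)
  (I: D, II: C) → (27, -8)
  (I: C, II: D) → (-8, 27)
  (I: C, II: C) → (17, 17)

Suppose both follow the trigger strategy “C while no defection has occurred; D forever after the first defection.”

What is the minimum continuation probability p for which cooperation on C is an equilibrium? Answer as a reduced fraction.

Expected continuation weight on next period's payoff is β·p = 5/6·p, which plays the role of the discount factor.
Cooperation requires 5/6·p ≥ (27−17)/(27−4) = 10/23, hence p ≥ 12/23.

12/23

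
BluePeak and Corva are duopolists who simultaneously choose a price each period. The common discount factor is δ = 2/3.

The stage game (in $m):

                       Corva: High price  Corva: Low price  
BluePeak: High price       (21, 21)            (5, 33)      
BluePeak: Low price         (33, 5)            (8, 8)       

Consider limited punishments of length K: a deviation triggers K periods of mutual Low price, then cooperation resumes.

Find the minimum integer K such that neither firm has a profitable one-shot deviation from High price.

Need Σ_{k=1}^{K} δ^k ≥ (33−21)/(21−8) = 0.9231 at δ = 2/3.
At K = 1 the sum is 0.6667 < 0.9231; at K = 2 it is 1.1111 ≥ 0.9231.
So the minimum punishment length is K = 2.

2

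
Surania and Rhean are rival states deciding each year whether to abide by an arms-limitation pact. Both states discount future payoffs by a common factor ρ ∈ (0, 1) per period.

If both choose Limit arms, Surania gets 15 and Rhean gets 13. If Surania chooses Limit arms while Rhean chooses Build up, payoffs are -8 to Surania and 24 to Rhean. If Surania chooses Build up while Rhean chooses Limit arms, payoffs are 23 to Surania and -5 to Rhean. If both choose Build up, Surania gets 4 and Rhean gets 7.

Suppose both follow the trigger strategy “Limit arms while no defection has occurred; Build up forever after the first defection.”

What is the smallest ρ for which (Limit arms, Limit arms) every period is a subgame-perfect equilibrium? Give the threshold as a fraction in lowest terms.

Surania's threshold: (23−15)/(23−4) = 8/19.
Rhean's threshold: (24−13)/(24−7) = 11/17.
8/19 < 11/17, so Rhean binds and ρ* = 11/17.

11/17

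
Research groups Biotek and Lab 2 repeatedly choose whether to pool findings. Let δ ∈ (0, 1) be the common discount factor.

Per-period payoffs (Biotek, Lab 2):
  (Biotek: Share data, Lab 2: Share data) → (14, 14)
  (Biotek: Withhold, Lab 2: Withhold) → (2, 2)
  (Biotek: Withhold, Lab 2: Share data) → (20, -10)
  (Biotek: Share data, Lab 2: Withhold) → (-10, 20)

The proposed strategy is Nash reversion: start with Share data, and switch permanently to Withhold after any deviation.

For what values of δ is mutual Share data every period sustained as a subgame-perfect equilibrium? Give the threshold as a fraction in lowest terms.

1/3

One-period gain from deviating is 20 − 14 = 6. The loss is 14 − 2 = 12 in every subsequent period, with present value 12·δ/(1−δ).
Deviation is unprofitable when 12·δ/(1−δ) ≥ 6, i.e. δ/(1−δ) ≥ 1/2.
Equivalently δ ≥ 6/(6+12) = 1/3.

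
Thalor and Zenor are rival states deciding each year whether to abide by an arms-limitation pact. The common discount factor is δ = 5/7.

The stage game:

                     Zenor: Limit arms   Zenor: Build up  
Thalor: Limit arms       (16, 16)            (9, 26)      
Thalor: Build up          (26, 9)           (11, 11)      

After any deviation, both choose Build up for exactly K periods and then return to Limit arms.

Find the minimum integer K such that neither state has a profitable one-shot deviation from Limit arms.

IC: δ(1−δ^K)/(1−δ) ≥ (26−16)/(16−11) = 2.
With δ = 5/7: need 1 − δ^K ≥ 2·(1−5/7)/(5/7), i.e. δ^K ≤ 0.2000.
Since (5/7)^4 = 0.2603 and (5/7)^5 = 0.1859, the smallest such K is 5.

5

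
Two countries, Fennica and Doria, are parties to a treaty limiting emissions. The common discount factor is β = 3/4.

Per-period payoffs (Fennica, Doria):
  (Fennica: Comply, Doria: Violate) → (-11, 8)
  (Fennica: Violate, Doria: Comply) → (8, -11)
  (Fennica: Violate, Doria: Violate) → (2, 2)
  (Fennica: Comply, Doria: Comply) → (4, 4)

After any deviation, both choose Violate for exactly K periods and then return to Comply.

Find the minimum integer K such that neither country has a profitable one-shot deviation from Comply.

Need Σ_{k=1}^{K} β^k ≥ (8−4)/(4−2) = 2.0000 at β = 3/4.
At K = 3 the sum is 1.7344 < 2.0000; at K = 4 it is 2.0508 ≥ 2.0000.
So the minimum punishment length is K = 4.

4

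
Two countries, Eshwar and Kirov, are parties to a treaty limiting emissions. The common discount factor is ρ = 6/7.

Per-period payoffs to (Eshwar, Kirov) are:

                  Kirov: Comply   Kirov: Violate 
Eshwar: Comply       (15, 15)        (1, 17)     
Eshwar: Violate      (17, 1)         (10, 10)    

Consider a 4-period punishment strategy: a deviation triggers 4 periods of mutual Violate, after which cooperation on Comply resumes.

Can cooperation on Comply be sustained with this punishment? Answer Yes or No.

IC: ρ+…+ρ^4 ≥ (17−15)/(15−10) = 2/5.
At ρ = 6/7: partial sum = 2.7613 ≥ 0.4000. Cooperation sustainable.

Yes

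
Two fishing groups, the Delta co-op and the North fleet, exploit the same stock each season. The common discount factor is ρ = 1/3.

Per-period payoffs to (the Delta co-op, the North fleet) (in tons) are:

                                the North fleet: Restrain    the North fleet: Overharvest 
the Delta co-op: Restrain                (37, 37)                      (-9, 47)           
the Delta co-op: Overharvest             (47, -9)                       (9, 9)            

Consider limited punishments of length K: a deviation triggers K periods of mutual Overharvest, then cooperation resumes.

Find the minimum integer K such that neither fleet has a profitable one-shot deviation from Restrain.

2

IC: ρ(1−ρ^K)/(1−ρ) ≥ (47−37)/(37−9) = 5/14.
With ρ = 1/3: need 1 − ρ^K ≥ 5/14·(1−1/3)/(1/3), i.e. ρ^K ≤ 0.2857.
Since (1/3)^1 = 0.3333 and (1/3)^2 = 0.1111, the smallest such K is 2.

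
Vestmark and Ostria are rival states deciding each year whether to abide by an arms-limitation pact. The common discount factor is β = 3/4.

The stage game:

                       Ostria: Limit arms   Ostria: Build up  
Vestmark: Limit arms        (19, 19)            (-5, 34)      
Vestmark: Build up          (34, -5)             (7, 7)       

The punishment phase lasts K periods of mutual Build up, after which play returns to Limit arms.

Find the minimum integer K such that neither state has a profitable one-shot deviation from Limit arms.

2

No profitable deviation requires (19−7)(β+…+β^K) ≥ 34−19, i.e. β+…+β^K ≥ 5/4 ≈ 1.2500.
With β = 3/4, the partial sums are K=1: 0.7500, K=2: 1.3125.
K = 2 is the first length at which the sum reaches 1.2500.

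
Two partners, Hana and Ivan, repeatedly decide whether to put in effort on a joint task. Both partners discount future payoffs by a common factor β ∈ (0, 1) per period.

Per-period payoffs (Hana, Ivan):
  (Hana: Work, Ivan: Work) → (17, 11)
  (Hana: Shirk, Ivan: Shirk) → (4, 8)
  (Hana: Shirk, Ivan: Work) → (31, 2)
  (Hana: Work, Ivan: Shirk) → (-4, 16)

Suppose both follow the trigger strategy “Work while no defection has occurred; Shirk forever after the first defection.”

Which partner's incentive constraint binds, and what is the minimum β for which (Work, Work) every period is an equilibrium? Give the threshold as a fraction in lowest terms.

Ivan; β ≥ 5/8

Hana's threshold: (31−17)/(31−4) = 14/27.
Ivan's threshold: (16−11)/(16−8) = 5/8.
14/27 < 5/8, so Ivan binds and β* = 5/8.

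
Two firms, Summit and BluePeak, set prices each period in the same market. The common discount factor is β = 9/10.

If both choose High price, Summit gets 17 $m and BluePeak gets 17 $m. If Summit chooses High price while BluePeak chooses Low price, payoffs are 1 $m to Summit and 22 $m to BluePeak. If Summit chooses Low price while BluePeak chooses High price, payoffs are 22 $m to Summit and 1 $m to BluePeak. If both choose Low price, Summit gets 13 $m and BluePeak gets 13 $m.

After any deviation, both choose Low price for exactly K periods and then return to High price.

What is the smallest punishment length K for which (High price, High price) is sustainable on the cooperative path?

IC: β(1−β^K)/(1−β) ≥ (22−17)/(17−13) = 5/4.
With β = 9/10: need 1 − β^K ≥ 5/4·(1−9/10)/(9/10), i.e. β^K ≤ 0.8611.
Since (9/10)^1 = 0.9000 and (9/10)^2 = 0.8100, the smallest such K is 2.

2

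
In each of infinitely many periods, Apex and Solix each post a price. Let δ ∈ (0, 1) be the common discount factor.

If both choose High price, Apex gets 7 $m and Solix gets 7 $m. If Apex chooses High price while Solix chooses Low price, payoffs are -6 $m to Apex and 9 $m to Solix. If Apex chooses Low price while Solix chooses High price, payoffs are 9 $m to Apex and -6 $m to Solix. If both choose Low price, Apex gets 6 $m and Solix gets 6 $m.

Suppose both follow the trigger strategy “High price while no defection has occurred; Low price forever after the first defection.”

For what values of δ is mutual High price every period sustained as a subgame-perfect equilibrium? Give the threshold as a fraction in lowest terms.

2/3

Cooperation forever yields 7 each period: 7/(1−δ).
Deviating yields 9 once, then 6 forever: 9 + 6δ/(1−δ).
No profitable deviation requires 7/(1−δ) ≥ 9 + 6δ/(1−δ).
Multiplying by (1−δ): 7 ≥ 9(1−δ) + 6δ = 9 − 3δ.
So 3δ ≥ 2, i.e. δ ≥ 2/3.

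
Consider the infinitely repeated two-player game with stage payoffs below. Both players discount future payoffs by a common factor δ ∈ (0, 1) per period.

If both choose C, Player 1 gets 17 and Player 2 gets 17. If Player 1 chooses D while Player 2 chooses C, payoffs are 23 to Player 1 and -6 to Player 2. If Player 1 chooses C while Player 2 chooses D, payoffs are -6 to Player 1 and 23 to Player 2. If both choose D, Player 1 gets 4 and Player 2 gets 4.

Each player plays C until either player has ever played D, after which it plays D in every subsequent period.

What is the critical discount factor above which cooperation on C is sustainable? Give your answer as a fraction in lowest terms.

6/19

17/(1−δ) ≥ 23 + 4δ/(1−δ)
17 ≥ 23 − 19δ
δ ≥ 6/19.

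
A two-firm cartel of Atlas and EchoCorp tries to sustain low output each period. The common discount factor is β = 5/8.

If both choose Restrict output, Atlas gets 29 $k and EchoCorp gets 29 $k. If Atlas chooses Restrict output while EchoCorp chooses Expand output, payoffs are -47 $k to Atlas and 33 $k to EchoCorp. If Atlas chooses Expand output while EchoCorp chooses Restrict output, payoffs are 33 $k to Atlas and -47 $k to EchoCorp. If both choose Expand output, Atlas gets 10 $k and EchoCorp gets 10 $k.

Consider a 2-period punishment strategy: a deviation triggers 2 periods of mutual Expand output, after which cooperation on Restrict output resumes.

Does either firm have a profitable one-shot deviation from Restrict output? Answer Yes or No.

A one-shot deviation gives 33 now, then 10 for 2 periods, then back to 29.
Gain from deviating: (33−29) today; loss: (29−10) in each of the next 2 periods.
No-deviation condition: (29−10)(β+…+β^2) ≥ 33−29, i.e. β+…+β^2 ≥ 4/19.
At β = 5/8: β+…+β^2 = 1.0156 ≥ 0.2105.
So cooperation is sustainable.

No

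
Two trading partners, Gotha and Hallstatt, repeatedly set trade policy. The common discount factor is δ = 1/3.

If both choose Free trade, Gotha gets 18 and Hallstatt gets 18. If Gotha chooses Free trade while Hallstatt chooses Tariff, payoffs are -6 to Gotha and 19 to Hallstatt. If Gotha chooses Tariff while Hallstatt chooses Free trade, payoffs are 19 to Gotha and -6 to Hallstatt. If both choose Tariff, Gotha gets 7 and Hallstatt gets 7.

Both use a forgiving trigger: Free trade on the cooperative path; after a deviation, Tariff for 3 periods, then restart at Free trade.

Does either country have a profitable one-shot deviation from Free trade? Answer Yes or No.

Comparing payoff streams over the 4 periods until play realigns: cooperate → 18(1+δ+…+δ^3); deviate → 19 + 7(δ+…+δ^3).
Cooperation is sustained iff (18−7)(δ+…+δ^3) ≥ 19−18.
δ+…+δ^3 = 1/3·(1−(1/3)^3)/(1−1/3) = 0.4815, and (19−18)/(18−7) = 0.0909.
0.4815 ≥ 0.0909, so cooperation is sustainable.

No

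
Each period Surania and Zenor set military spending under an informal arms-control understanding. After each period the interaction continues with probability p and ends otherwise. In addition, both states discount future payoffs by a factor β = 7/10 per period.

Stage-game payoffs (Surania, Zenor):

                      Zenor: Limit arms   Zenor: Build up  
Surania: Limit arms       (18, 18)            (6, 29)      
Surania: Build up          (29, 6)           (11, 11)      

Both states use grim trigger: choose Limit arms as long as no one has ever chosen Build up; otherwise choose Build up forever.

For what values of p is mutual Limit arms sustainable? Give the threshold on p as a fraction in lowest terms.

Expected continuation weight on next period's payoff is β·p = 7/10·p, which plays the role of the discount factor.
Cooperation requires 7/10·p ≥ (29−18)/(29−11) = 11/18, hence p ≥ 55/63.

55/63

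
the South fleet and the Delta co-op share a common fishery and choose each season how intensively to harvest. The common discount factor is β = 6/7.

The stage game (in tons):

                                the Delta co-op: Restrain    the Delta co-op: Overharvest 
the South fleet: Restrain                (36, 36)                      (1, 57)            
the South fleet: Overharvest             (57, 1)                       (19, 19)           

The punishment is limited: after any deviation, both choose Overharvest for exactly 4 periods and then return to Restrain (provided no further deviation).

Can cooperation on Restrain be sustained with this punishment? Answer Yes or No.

IC: β+…+β^4 ≥ (57−36)/(36−19) = 21/17.
At β = 6/7: partial sum = 2.7613 ≥ 1.2353. Cooperation sustainable.

Yes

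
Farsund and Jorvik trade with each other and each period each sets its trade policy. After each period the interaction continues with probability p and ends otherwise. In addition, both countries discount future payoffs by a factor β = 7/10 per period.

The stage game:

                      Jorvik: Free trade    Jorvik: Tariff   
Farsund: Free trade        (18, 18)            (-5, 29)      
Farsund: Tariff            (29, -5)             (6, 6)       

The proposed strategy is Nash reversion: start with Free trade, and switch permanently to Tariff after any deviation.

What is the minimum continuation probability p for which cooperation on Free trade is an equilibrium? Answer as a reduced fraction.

110/161

With continuation probability p and discount β, the effective per-period discount factor is βp.
Grim-trigger IC: βp ≥ (29−18)/(29−6) = 11/23.
So p ≥ (11/23)/(7/10) = 110/161.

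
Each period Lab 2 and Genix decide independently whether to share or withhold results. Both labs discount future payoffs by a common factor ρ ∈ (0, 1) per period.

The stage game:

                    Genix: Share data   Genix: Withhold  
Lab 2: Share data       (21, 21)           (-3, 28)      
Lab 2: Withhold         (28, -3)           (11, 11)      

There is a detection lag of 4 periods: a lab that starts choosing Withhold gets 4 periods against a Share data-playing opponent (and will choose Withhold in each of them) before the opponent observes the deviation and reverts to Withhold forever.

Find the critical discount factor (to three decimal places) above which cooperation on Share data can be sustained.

Deviating for the 4 undetected periods gains 28−21 = 7 per period over cooperation, then loses 21−11 = 10 per period forever once punishment starts.
Gain: 7(1 + ρ + … + ρ^3); loss: 10·ρ^4/(1−ρ).
No profitable deviation ⇔ 7(1−ρ^4) ≤ 10·ρ^4, i.e. ρ^4 ≥ 7/(7+10) = 7/17.
Hence ρ ≥ (7/17)^(1/4) ≈ 0.801.

0.801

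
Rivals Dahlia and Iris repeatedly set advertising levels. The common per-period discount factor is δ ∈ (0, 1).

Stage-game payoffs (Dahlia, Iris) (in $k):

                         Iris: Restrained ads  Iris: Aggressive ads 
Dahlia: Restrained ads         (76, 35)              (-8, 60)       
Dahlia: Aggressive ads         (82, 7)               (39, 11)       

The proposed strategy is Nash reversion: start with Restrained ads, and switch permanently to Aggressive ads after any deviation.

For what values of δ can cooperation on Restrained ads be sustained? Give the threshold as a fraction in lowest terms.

25/49

For Dahlia: deviation gain 82−76 = 6, per-period punishment loss 76−39 = 37. IC gives δ ≥ 6/43.
For Iris: gain 25, loss 24 per period, so δ ≥ 25/49.
The tighter constraint is Iris's, so cooperation needs δ ≥ 25/49.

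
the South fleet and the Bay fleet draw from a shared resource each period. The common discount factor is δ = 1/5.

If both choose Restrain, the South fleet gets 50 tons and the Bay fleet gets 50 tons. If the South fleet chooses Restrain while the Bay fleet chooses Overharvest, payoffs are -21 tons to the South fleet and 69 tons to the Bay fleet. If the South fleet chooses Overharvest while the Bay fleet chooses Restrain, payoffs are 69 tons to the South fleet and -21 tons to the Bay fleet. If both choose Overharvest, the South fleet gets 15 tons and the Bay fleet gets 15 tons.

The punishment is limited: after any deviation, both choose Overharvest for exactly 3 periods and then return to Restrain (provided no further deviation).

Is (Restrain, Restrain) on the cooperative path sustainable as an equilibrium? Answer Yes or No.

Comparing payoff streams over the 4 periods until play realigns: cooperate → 50(1+δ+…+δ^3); deviate → 69 + 15(δ+…+δ^3).
Cooperation is sustained iff (50−15)(δ+…+δ^3) ≥ 69−50.
δ+…+δ^3 = 1/5·(1−(1/5)^3)/(1−1/5) = 0.2480, and (69−50)/(50−15) = 0.5429.
0.2480 < 0.5429, so cooperation is not sustainable.

No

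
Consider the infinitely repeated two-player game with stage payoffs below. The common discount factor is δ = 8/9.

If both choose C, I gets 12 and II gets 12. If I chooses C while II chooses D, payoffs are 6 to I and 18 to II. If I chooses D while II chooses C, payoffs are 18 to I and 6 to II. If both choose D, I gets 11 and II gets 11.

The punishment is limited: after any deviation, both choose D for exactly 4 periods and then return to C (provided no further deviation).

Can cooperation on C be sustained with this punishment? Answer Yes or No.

IC: δ+…+δ^4 ≥ (18−12)/(12−11) = 6.
At δ = 8/9: partial sum = 3.0056 < 6.0000. Cooperation not sustainable.

No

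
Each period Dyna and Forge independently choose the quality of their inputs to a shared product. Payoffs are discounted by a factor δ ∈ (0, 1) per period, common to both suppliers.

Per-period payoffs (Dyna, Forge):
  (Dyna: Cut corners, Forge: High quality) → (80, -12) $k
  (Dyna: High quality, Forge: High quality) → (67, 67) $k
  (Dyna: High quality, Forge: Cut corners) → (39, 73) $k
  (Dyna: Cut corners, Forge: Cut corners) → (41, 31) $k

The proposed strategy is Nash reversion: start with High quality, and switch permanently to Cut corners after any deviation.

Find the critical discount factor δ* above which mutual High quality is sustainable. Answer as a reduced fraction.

1/3

For Dyna: deviation gain 80−67 = 13, per-period punishment loss 67−41 = 26. IC gives δ ≥ 13/39 = 1/3.
For Forge: gain 6, loss 36 per period, so δ ≥ 6/42 = 1/7.
The tighter constraint is Dyna's, so cooperation needs δ ≥ 1/3.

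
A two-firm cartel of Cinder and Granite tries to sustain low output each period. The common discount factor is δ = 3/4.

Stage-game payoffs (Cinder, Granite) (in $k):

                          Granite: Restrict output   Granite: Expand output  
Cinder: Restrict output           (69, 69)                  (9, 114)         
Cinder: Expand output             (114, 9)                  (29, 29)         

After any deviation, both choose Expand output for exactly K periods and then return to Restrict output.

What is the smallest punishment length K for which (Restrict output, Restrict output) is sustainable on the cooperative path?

2

No profitable deviation requires (69−29)(δ+…+δ^K) ≥ 114−69, i.e. δ+…+δ^K ≥ 9/8 ≈ 1.1250.
With δ = 3/4, the partial sums are K=1: 0.7500, K=2: 1.3125.
K = 2 is the first length at which the sum reaches 1.1250.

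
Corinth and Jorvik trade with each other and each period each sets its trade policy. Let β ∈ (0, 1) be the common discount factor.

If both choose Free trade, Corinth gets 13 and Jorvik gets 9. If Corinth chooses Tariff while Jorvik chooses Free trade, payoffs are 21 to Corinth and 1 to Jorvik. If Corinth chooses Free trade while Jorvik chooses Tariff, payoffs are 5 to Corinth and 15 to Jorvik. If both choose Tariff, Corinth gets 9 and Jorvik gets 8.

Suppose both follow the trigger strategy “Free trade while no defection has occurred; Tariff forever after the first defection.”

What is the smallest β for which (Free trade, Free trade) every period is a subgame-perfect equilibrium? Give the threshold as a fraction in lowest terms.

For Corinth: deviation gain 21−13 = 8, per-period punishment loss 13−9 = 4. IC gives β ≥ 8/12 = 2/3.
For Jorvik: gain 6, loss 1 per period, so β ≥ 6/7.
The tighter constraint is Jorvik's, so cooperation needs β ≥ 6/7.

6/7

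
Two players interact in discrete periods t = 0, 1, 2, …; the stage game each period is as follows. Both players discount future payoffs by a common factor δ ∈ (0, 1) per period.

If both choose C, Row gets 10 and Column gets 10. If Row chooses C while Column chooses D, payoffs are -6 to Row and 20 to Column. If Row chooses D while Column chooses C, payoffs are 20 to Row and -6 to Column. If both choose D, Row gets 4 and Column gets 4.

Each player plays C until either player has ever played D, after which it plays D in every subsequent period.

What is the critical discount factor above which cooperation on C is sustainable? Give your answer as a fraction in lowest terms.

5/8

One-period gain from deviating is 20 − 10 = 10. The loss is 10 − 4 = 6 in every subsequent period, with present value 6·δ/(1−δ).
Deviation is unprofitable when 6·δ/(1−δ) ≥ 10, i.e. δ/(1−δ) ≥ 5/3.
Equivalently δ ≥ 10/(10+6) = 5/8.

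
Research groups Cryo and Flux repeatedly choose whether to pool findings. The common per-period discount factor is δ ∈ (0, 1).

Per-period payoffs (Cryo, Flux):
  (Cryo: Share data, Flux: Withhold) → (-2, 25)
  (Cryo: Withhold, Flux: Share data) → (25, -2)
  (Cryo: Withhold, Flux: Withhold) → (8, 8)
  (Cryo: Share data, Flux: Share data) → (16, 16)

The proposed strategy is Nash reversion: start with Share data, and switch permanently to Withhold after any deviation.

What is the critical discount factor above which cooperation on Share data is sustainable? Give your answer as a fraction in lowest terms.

Under grim trigger the critical discount factor is (T−C)/(T−P) with T = 25, C = 16, P = 8.
δ* = (25−16)/(25−8) = 9/17.

9/17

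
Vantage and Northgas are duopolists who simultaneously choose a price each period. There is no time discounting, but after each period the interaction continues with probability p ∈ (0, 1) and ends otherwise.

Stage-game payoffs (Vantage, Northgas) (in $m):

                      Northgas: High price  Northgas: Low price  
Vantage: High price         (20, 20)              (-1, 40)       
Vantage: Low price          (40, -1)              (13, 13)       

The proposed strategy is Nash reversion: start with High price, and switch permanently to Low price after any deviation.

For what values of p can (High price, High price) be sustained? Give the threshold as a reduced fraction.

Expected cooperation value is 20 + p·20 + p²·20 + … = 20/(1−p); deviation gives 40 + p·13/(1−p).
20 ≥ 40(1−p) + 13p ⇒ 27p ≥ 20 ⇒ p ≥ 20/27.

20/27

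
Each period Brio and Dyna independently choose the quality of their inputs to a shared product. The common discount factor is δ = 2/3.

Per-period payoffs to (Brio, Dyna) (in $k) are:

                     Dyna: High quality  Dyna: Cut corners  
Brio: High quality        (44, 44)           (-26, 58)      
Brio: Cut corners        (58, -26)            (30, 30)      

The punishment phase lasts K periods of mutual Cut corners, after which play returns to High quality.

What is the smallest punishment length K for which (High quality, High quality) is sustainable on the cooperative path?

2

Need Σ_{k=1}^{K} δ^k ≥ (58−44)/(44−30) = 1.0000 at δ = 2/3.
At K = 1 the sum is 0.6667 < 1.0000; at K = 2 it is 1.1111 ≥ 1.0000.
So the minimum punishment length is K = 2.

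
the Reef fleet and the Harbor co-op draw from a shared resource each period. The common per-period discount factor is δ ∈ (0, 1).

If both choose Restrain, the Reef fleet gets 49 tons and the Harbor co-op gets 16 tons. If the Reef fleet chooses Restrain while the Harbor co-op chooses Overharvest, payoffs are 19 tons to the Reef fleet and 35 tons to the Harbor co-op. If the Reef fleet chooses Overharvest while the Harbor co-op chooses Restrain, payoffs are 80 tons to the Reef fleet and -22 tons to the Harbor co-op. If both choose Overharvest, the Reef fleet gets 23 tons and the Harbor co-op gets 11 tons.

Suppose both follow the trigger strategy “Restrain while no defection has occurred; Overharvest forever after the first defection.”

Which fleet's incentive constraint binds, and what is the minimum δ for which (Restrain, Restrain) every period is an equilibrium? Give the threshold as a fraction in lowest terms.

the Harbor co-op; δ ≥ 19/24

the Reef fleet's threshold: (80−49)/(80−23) = 31/57.
the Harbor co-op's threshold: (35−16)/(35−11) = 19/24.
31/57 < 19/24, so the Harbor co-op binds and δ* = 19/24.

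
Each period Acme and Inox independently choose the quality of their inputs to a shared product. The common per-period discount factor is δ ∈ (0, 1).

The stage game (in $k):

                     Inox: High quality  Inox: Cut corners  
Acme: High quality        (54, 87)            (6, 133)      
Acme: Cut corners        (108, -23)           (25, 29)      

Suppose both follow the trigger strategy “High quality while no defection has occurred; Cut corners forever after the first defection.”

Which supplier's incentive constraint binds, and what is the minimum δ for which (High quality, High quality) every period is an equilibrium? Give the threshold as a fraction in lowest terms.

Acme; δ ≥ 54/83

Acme's threshold: (108−54)/(108−25) = 54/83.
Inox's threshold: (133−87)/(133−29) = 23/52.
54/83 > 23/52, so Acme binds and δ* = 54/83.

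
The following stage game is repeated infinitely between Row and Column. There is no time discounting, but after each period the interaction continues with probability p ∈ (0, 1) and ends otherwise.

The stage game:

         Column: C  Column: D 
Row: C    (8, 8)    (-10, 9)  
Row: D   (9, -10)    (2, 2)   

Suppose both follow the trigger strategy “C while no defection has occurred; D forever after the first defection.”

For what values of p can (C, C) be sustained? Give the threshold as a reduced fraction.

Expected cooperation value is 8 + p·8 + p²·8 + … = 8/(1−p); deviation gives 9 + p·2/(1−p).
8 ≥ 9(1−p) + 2p ⇒ 7p ≥ 1 ⇒ p ≥ 1/7.

1/7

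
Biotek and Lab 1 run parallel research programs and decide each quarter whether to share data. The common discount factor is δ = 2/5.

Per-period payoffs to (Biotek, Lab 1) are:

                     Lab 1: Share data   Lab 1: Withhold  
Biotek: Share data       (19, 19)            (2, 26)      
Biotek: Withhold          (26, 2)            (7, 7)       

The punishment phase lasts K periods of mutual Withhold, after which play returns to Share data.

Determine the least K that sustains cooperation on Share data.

3

No profitable deviation requires (19−7)(δ+…+δ^K) ≥ 26−19, i.e. δ+…+δ^K ≥ 7/12 ≈ 0.5833.
With δ = 2/5, the partial sums are K=1: 0.4000, K=2: 0.5600, K=3: 0.6240.
K = 3 is the first length at which the sum reaches 0.5833.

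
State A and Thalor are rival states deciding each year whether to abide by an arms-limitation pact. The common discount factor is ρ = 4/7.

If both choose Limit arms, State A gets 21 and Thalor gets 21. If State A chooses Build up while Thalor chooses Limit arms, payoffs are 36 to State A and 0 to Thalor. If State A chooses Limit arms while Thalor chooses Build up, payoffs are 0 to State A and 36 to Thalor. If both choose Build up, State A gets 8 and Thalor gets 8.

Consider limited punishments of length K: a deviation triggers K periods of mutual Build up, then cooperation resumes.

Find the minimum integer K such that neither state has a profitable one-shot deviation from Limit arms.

4

No profitable deviation requires (21−8)(ρ+…+ρ^K) ≥ 36−21, i.e. ρ+…+ρ^K ≥ 15/13 ≈ 1.1538.
With ρ = 4/7, the partial sums are K=1: 0.5714, K=2: 0.8980, K=3: 1.0845, K=4: 1.1912.
K = 4 is the first length at which the sum reaches 1.1538.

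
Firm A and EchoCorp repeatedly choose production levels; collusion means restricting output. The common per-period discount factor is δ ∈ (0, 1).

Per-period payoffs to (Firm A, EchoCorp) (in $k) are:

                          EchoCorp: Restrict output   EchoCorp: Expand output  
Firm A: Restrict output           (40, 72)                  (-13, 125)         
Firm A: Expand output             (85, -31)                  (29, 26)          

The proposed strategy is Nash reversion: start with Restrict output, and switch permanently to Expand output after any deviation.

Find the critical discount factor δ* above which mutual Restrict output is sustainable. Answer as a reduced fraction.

45/56

For Firm A: deviation gain 85−40 = 45, per-period punishment loss 40−29 = 11. IC gives δ ≥ 45/56.
For EchoCorp: gain 53, loss 46 per period, so δ ≥ 53/99.
The tighter constraint is Firm A's, so cooperation needs δ ≥ 45/56.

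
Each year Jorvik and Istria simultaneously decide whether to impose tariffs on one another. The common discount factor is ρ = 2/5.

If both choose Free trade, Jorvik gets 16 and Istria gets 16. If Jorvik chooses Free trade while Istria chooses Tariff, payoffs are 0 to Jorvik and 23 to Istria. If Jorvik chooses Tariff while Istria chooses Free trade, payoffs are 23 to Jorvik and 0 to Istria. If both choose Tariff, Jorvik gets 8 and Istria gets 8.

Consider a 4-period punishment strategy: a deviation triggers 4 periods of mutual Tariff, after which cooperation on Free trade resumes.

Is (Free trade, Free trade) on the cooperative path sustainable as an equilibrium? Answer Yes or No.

No

Comparing payoff streams over the 5 periods until play realigns: cooperate → 16(1+ρ+…+ρ^4); deviate → 23 + 8(ρ+…+ρ^4).
Cooperation is sustained iff (16−8)(ρ+…+ρ^4) ≥ 23−16.
ρ+…+ρ^4 = 2/5·(1−(2/5)^4)/(1−2/5) = 0.6496, and (23−16)/(16−8) = 0.8750.
0.6496 < 0.8750, so cooperation is not sustainable.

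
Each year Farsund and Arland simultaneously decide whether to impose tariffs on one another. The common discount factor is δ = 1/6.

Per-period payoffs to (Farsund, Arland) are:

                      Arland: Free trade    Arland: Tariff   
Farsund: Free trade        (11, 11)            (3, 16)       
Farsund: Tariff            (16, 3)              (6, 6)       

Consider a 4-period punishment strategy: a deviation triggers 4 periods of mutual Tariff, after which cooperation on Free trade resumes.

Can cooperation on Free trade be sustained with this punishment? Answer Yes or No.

Comparing payoff streams over the 5 periods until play realigns: cooperate → 11(1+δ+…+δ^4); deviate → 16 + 6(δ+…+δ^4).
Cooperation is sustained iff (11−6)(δ+…+δ^4) ≥ 16−11.
δ+…+δ^4 = 1/6·(1−(1/6)^4)/(1−1/6) = 0.1998, and (16−11)/(11−6) = 1.0000.
0.1998 < 1.0000, so cooperation is not sustainable.

No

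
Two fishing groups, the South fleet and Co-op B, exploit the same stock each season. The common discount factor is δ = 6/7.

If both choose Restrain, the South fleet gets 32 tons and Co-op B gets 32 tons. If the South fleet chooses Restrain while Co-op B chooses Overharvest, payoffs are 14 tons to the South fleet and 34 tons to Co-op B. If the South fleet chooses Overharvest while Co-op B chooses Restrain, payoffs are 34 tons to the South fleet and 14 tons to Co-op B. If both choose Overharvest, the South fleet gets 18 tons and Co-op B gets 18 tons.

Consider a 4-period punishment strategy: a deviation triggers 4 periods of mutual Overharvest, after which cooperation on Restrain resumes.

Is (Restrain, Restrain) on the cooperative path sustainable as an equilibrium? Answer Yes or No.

Yes

A one-shot deviation gives 34 now, then 18 for 4 periods, then back to 32.
Gain from deviating: (34−32) today; loss: (32−18) in each of the next 4 periods.
No-deviation condition: (32−18)(δ+…+δ^4) ≥ 34−32, i.e. δ+…+δ^4 ≥ 1/7.
At δ = 6/7: δ+…+δ^4 = 2.7613 ≥ 0.1429.
So cooperation is sustainable.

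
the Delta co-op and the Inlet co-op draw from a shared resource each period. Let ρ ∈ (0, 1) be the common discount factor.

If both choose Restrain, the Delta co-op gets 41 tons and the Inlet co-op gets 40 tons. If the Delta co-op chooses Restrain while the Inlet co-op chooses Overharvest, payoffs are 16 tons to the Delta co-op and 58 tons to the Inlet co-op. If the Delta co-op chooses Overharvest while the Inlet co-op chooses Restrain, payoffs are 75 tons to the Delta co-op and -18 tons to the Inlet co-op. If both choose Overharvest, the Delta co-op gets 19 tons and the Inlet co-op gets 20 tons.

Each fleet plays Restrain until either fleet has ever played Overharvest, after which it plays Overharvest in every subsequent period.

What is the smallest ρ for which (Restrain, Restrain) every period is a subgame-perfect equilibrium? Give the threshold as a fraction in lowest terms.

For the Delta co-op: deviation gain 75−41 = 34, per-period punishment loss 41−19 = 22. IC gives ρ ≥ 34/56 = 17/28.
For the Inlet co-op: gain 18, loss 20 per period, so ρ ≥ 18/38 = 9/19.
The tighter constraint is the Delta co-op's, so cooperation needs ρ ≥ 17/28.

17/28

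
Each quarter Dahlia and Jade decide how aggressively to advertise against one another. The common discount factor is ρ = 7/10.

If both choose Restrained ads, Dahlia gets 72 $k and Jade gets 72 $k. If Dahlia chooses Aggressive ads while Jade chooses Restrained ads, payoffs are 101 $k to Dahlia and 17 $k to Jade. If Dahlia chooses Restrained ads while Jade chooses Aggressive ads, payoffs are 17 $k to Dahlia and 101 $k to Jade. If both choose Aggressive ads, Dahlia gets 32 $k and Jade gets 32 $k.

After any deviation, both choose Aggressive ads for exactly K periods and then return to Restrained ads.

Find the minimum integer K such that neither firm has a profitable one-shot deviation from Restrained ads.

No profitable deviation requires (72−32)(ρ+…+ρ^K) ≥ 101−72, i.e. ρ+…+ρ^K ≥ 29/40 ≈ 0.7250.
With ρ = 7/10, the partial sums are K=1: 0.7000, K=2: 1.1900.
K = 2 is the first length at which the sum reaches 0.7250.

2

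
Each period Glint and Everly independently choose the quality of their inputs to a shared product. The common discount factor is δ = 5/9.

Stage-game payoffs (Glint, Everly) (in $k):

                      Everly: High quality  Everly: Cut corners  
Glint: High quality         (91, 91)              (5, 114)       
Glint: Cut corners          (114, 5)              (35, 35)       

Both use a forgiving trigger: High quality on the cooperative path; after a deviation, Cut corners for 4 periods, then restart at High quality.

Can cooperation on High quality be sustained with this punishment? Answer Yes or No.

IC: δ+…+δ^4 ≥ (114−91)/(91−35) = 23/56.
At δ = 5/9: partial sum = 1.1309 ≥ 0.4107. Cooperation sustainable.

Yes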